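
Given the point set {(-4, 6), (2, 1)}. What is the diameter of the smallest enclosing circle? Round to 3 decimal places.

The smallest circle enclosing two points has them as diameter endpoints.
Centre = midpoint = (-1, 3.5); r² = |(-4, 6)−(2, 1)|²/4 = 61/4 = 15.25.
Diameter = 2r = 2√(15.25) ≈ 7.810.

7.810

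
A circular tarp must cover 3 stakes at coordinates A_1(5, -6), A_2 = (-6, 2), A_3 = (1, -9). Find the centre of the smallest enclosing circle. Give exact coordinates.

Side lengths²: A_1A_2² = 185, A_1A_3² = 25, A_2A_3² = 170.
Since A_1A_2² = 185 < 170 + 25 = 195, the triangle is acute, so the smallest enclosing circle is the circumcircle.
Circumcentre = (-21/26, -63/26), r² = 15725/338.
Centre = (-21/26, -63/26).

(-21/26, -63/26)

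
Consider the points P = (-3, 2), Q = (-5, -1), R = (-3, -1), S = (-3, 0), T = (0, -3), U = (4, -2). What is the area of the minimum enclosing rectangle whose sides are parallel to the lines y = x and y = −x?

44

In coordinates u = x + y, v = x − y the rectangle is axis-aligned; the map (x,y)→(u,v) scales areas by 2.
u-values: -1, -6, -4, -3, -3, 2; range = 2 − (-6) = 8.
v-values: -5, -4, -2, -3, 3, 6; range = 6 − (-5) = 11.
Area = (8 × 11) / 2 = 44.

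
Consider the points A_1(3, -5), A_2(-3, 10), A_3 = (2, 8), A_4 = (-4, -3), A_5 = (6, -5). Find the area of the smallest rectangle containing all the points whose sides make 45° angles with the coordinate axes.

204

In coordinates u = x + y, v = x − y the rectangle is axis-aligned; the map (x,y)→(u,v) scales areas by 2.
u-values: -2, 7, 10, -7, 1; range = 10 − (-7) = 17.
v-values: 8, -13, -6, -1, 11; range = 11 − (-13) = 24.
Area = (17 × 24) / 2 = 204.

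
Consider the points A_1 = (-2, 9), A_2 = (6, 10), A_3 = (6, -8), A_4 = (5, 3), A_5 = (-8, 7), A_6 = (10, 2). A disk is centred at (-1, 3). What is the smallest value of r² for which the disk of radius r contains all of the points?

170

The required radius is the distance from (-1, 3) to the farthest point.
Squared distances: 37, 98, 170, 36, 65, 122.
Maximum is 170, attained at A_3.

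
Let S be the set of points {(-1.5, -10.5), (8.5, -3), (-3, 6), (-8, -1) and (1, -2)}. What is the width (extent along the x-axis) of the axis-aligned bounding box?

max x = 8.5, min x = -8, so width = 16.5.

16.5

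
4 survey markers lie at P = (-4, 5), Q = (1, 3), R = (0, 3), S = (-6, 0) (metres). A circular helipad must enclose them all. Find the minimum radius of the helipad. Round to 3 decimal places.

The farthest pair is Q–S with squared distance 58. The circle on this segment as diameter has centre (-2.5, 1.5) and r² = 58/4 = 14.5.
Check P: distance² to centre = 14.5 ≤ 14.5, so it lies inside.
All remaining points lie in this disk, and no smaller disk contains both endpoints, so this is the minimum enclosing circle.
r = √(14.5) ≈ 3.808.

3.808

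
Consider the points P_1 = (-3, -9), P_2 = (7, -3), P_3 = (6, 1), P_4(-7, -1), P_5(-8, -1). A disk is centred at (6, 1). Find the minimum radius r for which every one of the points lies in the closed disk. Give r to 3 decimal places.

14.142

The required radius is the distance from (6, 1) to the farthest point.
Squared distances: 181, 17, 0, 173, 200.
Maximum is 200, attained at P_5.
r = √200 ≈ 14.142.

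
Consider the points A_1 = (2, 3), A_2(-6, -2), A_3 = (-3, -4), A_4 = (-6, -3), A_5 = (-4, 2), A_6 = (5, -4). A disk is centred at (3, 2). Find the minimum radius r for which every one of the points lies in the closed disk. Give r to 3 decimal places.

The required radius is the distance from (3, 2) to the farthest point.
Squared distances: 2, 97, 72, 106, 49, 40.
Maximum is 106, attained at A_4.
r = √106 ≈ 10.296.

10.296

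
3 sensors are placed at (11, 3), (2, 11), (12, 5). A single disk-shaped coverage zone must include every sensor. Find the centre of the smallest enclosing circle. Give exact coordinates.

Call the three points A, B, C in the order given.
Side lengths²: AB² = 145, AC² = 5, BC² = 136.
Since AB² = 145 ≥ 136 + 5 = 141, the angle opposite AB is not acute, so the smallest enclosing circle has AB as diameter.
Centre = midpoint of AB = (6.5, 7), r² = 145/4 = 36.25.
Centre = (6.5, 7).

(6.5, 7)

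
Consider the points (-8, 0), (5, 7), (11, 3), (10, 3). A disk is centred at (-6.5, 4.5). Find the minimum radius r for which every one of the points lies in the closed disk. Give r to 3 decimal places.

The required radius is the distance from (-6.5, 4.5) to the farthest point.
Squared distances: 22.5, 138.5, 308.5, 274.5.
Maximum is 308.5, attained at (11, 3).
r = √(308.5) ≈ 17.564.

17.564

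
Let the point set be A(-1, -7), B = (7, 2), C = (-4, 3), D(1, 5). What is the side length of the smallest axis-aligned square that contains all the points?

The bounding box has width 11 and height 12.
An axis-aligned square enclosing the set must have side ≥ max(width, height).
So the minimum side is max(11, 12) = 12.

12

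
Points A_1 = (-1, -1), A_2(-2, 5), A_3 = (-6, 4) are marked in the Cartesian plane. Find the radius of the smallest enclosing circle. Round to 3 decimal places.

Side lengths²: A_1A_2² = 37, A_1A_3² = 50, A_2A_3² = 17.
Since A_1A_3² = 50 < 37 + 17 = 54, the triangle is acute, so the smallest enclosing circle is the circumcircle.
Circumcentre = (-3.3, 1.7), r² = 12.58.
r = √(12.58) ≈ 3.547.

3.547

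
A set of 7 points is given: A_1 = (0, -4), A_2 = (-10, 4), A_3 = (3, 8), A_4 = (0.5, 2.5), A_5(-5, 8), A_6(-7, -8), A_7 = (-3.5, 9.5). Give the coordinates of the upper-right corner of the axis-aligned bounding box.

(3, 9.5)

x-range [-10, 3], y-range [-8, 9.5].
The upper-right corner is (3, 9.5).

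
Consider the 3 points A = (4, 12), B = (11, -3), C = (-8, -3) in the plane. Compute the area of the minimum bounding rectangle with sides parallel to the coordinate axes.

x ranges over [-8, 11], width 19.
y ranges over [-3, 12], height 15.
Area = 19 × 15 = 285.

285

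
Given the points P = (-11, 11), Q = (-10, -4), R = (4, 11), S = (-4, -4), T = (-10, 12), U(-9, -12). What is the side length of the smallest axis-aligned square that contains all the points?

The bounding box has width 15 and height 24.
An axis-aligned square enclosing the set must have side ≥ max(width, height).
So the minimum side is max(15, 24) = 24.

24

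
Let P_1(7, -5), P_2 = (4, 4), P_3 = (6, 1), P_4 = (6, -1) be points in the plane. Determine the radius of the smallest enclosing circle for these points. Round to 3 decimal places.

By Welzl's lemma the MEC is supported by two points (diametrically opposite) or three points (on a circumcircle).
The farthest pair is P_1–P_2 with squared distance 90. The circle on this segment as diameter has centre (5.5, -0.5) and r² = 90/4 = 22.5.
Check P_3: distance² to centre = 2.5 ≤ 22.5, so it lies inside.
All remaining points lie in this disk, and no smaller disk contains both endpoints, so this is the minimum enclosing circle.
r = √(22.5) ≈ 4.743.

4.743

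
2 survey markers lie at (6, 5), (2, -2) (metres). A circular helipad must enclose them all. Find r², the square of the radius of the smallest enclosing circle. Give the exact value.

16.25

The smallest circle enclosing two points has them as diameter endpoints.
Centre = midpoint = (4, 1.5); r² = |(6, 5)−(2, -2)|²/4 = 65/4 = 16.25.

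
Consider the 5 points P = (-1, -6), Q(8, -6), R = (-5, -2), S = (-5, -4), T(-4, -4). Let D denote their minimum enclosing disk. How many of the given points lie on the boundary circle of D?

The farthest pair is Q–R with squared distance 185. The circle on this segment as diameter has centre (1.5, -4) and r² = 185/4 = 46.25.
Check P: distance² to centre = 10.25 ≤ 46.25, so it lies inside.
All remaining points lie in this disk, and no smaller disk contains both endpoints, so this is the minimum enclosing circle.
The points at distance exactly r from the centre are Q, R — 2 points.

2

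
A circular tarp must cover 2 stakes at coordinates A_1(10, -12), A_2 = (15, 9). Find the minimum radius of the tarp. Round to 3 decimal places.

10.794

The smallest circle enclosing two points has them as diameter endpoints.
Centre = midpoint = (12.5, -1.5); r² = |A_1A_2|²/4 = 466/4 = 116.5.
r = √(116.5) ≈ 10.794.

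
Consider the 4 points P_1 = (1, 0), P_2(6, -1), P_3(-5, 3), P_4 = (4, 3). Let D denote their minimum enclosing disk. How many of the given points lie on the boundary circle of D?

2

A smallest enclosing disk is always determined by at most three of the input points on its boundary.
The farthest pair is P_2–P_3 with squared distance 137. The circle on this segment as diameter has centre (0.5, 1) and r² = 137/4 = 34.25.
Check P_1: distance² to centre = 1.25 ≤ 34.25, so it lies inside.
All remaining points lie in this disk, and no smaller disk contains both endpoints, so this is the minimum enclosing circle.
The points at distance exactly r from the centre are P_2, P_3 — 2 points.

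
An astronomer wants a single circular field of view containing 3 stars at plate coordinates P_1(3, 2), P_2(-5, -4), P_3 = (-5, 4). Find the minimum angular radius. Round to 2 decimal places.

Side lengths²: P_1P_2² = 100, P_1P_3² = 68, P_2P_3² = 64.
Since P_1P_2² = 100 < 68 + 64 = 132, the triangle is acute, so the smallest enclosing circle is the circumcircle.
Circumcentre = (-1.75, 0), r² = 26.5625.
r = √(26.5625) ≈ 5.15.

5.15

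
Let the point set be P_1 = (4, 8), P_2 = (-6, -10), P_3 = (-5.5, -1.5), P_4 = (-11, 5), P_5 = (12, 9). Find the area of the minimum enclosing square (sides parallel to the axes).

529

The bounding box has width 23 and height 19.
An axis-aligned square enclosing the set must have side ≥ max(width, height).
So the minimum side is max(23, 19) = 23.
Area = 23² = 529.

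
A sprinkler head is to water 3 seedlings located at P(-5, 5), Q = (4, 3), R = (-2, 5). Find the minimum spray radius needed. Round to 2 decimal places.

Side lengths²: PQ² = 85, PR² = 9, QR² = 40.
Since PQ² = 85 ≥ 40 + 9 = 49, the angle opposite PQ is not acute, so the smallest enclosing circle has PQ as diameter.
Centre = midpoint of PQ = (-0.5, 4), r² = 85/4 = 21.25.
r = √(21.25) ≈ 4.61.

4.61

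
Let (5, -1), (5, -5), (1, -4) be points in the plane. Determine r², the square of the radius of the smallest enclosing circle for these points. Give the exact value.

Call the three points A, B, C in the order given.
Side lengths²: AB² = 16, AC² = 25, BC² = 17.
Since AC² = 25 < 17 + 16 = 33, the triangle is acute, so the smallest enclosing circle is the circumcircle.
Circumcentre = (3.375, -3), r² = 6.640625.

6.640625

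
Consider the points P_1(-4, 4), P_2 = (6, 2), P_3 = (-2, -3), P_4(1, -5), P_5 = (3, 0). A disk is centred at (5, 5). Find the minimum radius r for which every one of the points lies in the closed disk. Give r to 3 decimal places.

10.770

The required radius is the distance from (5, 5) to the farthest point.
Squared distances: 82, 10, 113, 116, 29.
Maximum is 116, attained at P_4.
r = √116 ≈ 10.770.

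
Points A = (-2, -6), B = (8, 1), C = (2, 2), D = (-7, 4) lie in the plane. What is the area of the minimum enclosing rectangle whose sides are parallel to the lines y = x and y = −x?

In coordinates u = x + y, v = x − y the rectangle is axis-aligned; the map (x,y)→(u,v) scales areas by 2.
u-values: -8, 9, 4, -3; range = 9 − (-8) = 17.
v-values: 4, 7, 0, -11; range = 7 − (-11) = 18.
Area = (17 × 18) / 2 = 153.

153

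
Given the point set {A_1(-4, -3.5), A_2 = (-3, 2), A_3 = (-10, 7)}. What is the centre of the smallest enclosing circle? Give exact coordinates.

Side lengths²: A_1A_2² = 31.25, A_1A_3² = 146.25, A_2A_3² = 74.
Since A_1A_3² = 146.25 ≥ 74 + 31.25 = 105.25, the angle opposite A_1A_3 is not acute, so the smallest enclosing circle has A_1A_3 as diameter.
Centre = midpoint of A_1A_3 = (-7, 1.75), r² = 146.25/4 = 36.5625.
Centre = (-7, 1.75).

(-7, 1.75)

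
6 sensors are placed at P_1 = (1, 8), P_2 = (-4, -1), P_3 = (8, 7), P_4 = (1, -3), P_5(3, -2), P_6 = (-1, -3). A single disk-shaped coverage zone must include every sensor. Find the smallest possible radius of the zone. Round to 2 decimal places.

7.21

The minimum enclosing circle of a finite set is fixed by two of the points (as a diameter) or three (as a circumcircle).
The farthest pair is P_2–P_3 with squared distance 208. The circle on this segment as diameter has centre (2, 3) and r² = 208/4 = 52.
Check P_1: distance² to centre = 26 ≤ 52, so it lies inside.
All remaining points lie in this disk, and no smaller disk contains both endpoints, so this is the minimum enclosing circle.
r = √52 ≈ 7.21.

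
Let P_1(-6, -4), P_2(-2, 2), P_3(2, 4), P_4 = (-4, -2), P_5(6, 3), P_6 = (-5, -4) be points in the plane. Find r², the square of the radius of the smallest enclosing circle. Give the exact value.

48.25

The minimum enclosing circle of a finite set is fixed by two of the points (as a diameter) or three (as a circumcircle).
The farthest pair is P_1–P_5 with squared distance 193. The circle on this segment as diameter has centre (0, -0.5) and r² = 193/4 = 48.25.
Check P_2: distance² to centre = 10.25 ≤ 48.25, so it lies inside.
All remaining points lie in this disk, and no smaller disk contains both endpoints, so this is the minimum enclosing circle.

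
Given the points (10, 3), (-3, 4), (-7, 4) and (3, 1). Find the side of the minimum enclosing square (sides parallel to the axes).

The bounding box has width 17 and height 3.
An axis-aligned square enclosing the set must have side ≥ max(width, height).
So the minimum side is max(17, 3) = 17.

17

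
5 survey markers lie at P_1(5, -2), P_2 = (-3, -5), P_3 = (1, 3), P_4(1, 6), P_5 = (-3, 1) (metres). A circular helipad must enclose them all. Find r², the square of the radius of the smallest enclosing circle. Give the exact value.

50005/1444

A smallest enclosing disk is always determined by at most three of the input points on its boundary.
The minimum enclosing circle is determined by three boundary points: P_1, P_2, P_4.
Their circumcentre is (-8/19, 11/38) with r² = 50005/1444.
The farthest remaining point P_3 is at distance² 13525/1444 ≤ 50005/1444.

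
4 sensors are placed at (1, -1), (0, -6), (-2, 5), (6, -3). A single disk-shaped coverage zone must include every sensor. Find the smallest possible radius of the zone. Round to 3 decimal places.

The minimum enclosing circle is determined by three boundary points: (0, -6), (-2, 5), (6, -3).
Their circumcentre is (5/6, -1/6) with r² = 625/18.
The farthest remaining point (1, -1) is at distance² 13/18 ≤ 625/18.
r = √(625/18) ≈ 5.893.

5.893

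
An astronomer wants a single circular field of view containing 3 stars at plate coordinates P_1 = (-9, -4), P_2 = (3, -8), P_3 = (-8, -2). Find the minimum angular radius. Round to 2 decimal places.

6.33

Side lengths²: P_1P_2² = 160, P_1P_3² = 5, P_2P_3² = 157.
Since P_1P_2² = 160 < 157 + 5 = 162, the triangle is acute, so the smallest enclosing circle is the circumcircle.
Circumcentre = (-41/14, -81/14), r² = 3925/98.
r = √(3925/98) ≈ 6.33.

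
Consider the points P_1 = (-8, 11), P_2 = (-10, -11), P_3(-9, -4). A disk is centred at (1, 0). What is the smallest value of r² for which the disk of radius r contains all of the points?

242

The required radius is the distance from (1, 0) to the farthest point.
Squared distances: 202, 242, 116.
Maximum is 242, attained at P_2.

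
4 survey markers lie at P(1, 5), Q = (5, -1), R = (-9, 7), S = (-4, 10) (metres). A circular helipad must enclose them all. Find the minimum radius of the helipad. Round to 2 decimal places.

By Welzl's lemma the MEC is supported by two points (diametrically opposite) or three points (on a circumcircle).
The farthest pair is Q–R with squared distance 260. The circle on this segment as diameter has centre (-2, 3) and r² = 260/4 = 65.
Check P: distance² to centre = 13 ≤ 65, so it lies inside.
All remaining points lie in this disk, and no smaller disk contains both endpoints, so this is the minimum enclosing circle.
r = √65 ≈ 8.06.

8.06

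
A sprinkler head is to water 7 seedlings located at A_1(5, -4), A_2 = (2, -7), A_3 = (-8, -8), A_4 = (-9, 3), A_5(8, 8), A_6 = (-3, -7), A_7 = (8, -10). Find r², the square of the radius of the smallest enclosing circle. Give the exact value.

By Welzl's lemma the MEC is supported by two points (diametrically opposite) or three points (on a circumcircle).
The minimum enclosing circle is determined by three boundary points: A_3, A_5, A_7.
Their circumcentre is (1, -1) with r² = 130.
The farthest remaining point A_4 is at distance² 116 ≤ 130.

130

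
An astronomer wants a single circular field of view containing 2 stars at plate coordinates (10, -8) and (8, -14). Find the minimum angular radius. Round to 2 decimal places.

The smallest circle enclosing two points has them as diameter endpoints.
Centre = midpoint = (9, -11); r² = |(10, -8)−(8, -14)|²/4 = 40/4 = 10.
r = √10 ≈ 3.16.

3.16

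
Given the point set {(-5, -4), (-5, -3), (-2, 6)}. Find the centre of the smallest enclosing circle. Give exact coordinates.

Call the three points A, B, C in the order given.
Side lengths²: AB² = 1, AC² = 109, BC² = 90.
Since AC² = 109 ≥ 90 + 1 = 91, the angle opposite AC is not acute, so the smallest enclosing circle has AC as diameter.
Centre = midpoint of AC = (-3.5, 1), r² = 109/4 = 27.25.
Centre = (-3.5, 1).

(-3.5, 1)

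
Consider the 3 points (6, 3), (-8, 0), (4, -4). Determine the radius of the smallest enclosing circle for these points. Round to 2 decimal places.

7.17

Call the three points A, B, C in the order given.
Side lengths²: AB² = 205, AC² = 53, BC² = 160.
Since AB² = 205 < 160 + 53 = 213, the triangle is acute, so the smallest enclosing circle is the circumcircle.
Circumcentre = (-43/46, 55/46), r² = 54325/1058.
r = √(54325/1058) ≈ 7.17.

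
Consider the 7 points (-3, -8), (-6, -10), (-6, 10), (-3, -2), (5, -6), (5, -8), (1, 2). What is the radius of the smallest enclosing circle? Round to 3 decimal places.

10.720

A smallest enclosing disk is always determined by at most three of the input points on its boundary.
The minimum enclosing circle is determined by three boundary points: (-6, -10), (-6, 10), (5, -8).
Their circumcentre is (-47/22, 0) with r² = 55625/484.
The farthest remaining point (5, -6) is at distance² 42073/484 ≤ 55625/484.
r = √(55625/484) ≈ 10.720.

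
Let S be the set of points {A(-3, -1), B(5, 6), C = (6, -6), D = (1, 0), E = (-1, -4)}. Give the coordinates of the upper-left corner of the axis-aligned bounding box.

(-3, 6)

x-range [-3, 6], y-range [-6, 6].
The upper-left corner is (-3, 6).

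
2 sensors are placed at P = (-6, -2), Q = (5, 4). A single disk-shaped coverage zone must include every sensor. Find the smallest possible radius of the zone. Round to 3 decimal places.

6.265

The smallest circle enclosing two points has them as diameter endpoints.
Centre = midpoint = (-0.5, 1); r² = |PQ|²/4 = 157/4 = 39.25.
r = √(39.25) ≈ 6.265.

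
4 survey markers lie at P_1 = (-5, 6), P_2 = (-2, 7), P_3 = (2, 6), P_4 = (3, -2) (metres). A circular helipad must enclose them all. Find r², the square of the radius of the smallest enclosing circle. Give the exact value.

The minimum enclosing circle of a finite set is fixed by two of the points (as a diameter) or three (as a circumcircle).
The farthest pair is P_1–P_4 with squared distance 128. The circle on this segment as diameter has centre (-1, 2) and r² = 128/4 = 32.
Check P_2: distance² to centre = 26 ≤ 32, so it lies inside.
All remaining points lie in this disk, and no smaller disk contains both endpoints, so this is the minimum enclosing circle.

32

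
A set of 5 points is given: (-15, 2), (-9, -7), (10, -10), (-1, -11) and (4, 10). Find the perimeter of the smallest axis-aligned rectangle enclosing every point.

92

Width = max x − min x = 10 − (-15) = 25.
Height = max y − min y = 10 − (-11) = 21.
Perimeter = 2(25 + 21) = 92.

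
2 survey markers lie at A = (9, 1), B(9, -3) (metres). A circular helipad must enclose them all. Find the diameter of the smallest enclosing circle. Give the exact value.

4

The smallest circle enclosing two points has them as diameter endpoints.
Centre = midpoint = (9, -1); r² = |AB|²/4 = 16/4 = 4.
Diameter = 2r = 2√4 = 4.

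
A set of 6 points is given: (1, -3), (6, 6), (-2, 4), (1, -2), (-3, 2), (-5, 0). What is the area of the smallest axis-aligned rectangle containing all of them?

99

x ranges over [-5, 6], width 11.
y ranges over [-3, 6], height 9.
Area = 11 × 9 = 99.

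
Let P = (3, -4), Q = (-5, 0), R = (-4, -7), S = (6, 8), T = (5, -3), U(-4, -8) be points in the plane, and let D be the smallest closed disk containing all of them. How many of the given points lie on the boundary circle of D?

2

A smallest enclosing disk is always determined by at most three of the input points on its boundary.
The farthest pair is S–U with squared distance 356. The circle on this segment as diameter has centre (1, 0) and r² = 356/4 = 89.
Check P: distance² to centre = 20 ≤ 89, so it lies inside.
All remaining points lie in this disk, and no smaller disk contains both endpoints, so this is the minimum enclosing circle.
The points at distance exactly r from the centre are S, U — 2 points.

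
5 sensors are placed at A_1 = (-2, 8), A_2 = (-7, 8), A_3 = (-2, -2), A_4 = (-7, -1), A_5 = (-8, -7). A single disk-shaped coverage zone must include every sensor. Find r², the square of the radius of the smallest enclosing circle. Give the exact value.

65.25

The farthest pair is A_1–A_5 with squared distance 261. The circle on this segment as diameter has centre (-5, 0.5) and r² = 261/4 = 65.25.
Check A_2: distance² to centre = 60.25 ≤ 65.25, so it lies inside.
All remaining points lie in this disk, and no smaller disk contains both endpoints, so this is the minimum enclosing circle.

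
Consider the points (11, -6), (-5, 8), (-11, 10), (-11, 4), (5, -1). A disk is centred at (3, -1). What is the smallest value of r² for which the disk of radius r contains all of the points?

The required radius is the distance from (3, -1) to the farthest point.
Squared distances: 89, 145, 317, 221, 4.
Maximum is 317, attained at (-11, 10).

317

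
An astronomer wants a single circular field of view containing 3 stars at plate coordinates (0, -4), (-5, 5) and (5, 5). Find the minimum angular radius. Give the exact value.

Call the three points A, B, C in the order given.
Side lengths²: AB² = 106, AC² = 106, BC² = 100.
Since AC² = 106 < 106 + 100 = 206, the triangle is acute, so the smallest enclosing circle is the circumcircle.
Circumcentre = (0, 17/9), r² = 2809/81.
r = √(2809/81) = 53/9.

53/9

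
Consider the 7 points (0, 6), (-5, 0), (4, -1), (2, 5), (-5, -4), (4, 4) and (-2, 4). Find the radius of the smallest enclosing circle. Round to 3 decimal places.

6.021

The minimum enclosing circle of a finite set is fixed by two of the points (as a diameter) or three (as a circumcircle).
The farthest pair is (-5, -4)–(4, 4) with squared distance 145. The circle on this segment as diameter has centre (-0.5, 0) and r² = 145/4 = 36.25.
Check (0, 6): distance² to centre = 36.25 ≤ 36.25, so it lies inside.
All remaining points lie in this disk, and no smaller disk contains both endpoints, so this is the minimum enclosing circle.
r = √(36.25) ≈ 6.021.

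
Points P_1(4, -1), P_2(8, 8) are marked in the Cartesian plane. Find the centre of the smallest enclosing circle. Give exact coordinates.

The smallest circle enclosing two points has them as diameter endpoints.
Centre = midpoint = (6, 3.5); r² = |P_1P_2|²/4 = 97/4 = 24.25.
Centre = (6, 3.5).

(6, 3.5)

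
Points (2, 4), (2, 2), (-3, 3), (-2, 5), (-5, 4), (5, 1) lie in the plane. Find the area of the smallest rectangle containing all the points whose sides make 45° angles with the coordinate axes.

45.5

In coordinates u = x + y, v = x − y the rectangle is axis-aligned; the map (x,y)→(u,v) scales areas by 2.
u-values: 6, 4, 0, 3, -1, 6; range = 6 − (-1) = 7.
v-values: -2, 0, -6, -7, -9, 4; range = 4 − (-9) = 13.
Area = (7 × 13) / 2 = 45.5.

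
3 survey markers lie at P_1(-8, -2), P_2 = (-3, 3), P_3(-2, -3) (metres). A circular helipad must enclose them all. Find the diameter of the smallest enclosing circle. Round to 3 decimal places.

Side lengths²: P_1P_2² = 50, P_1P_3² = 37, P_2P_3² = 37.
Since P_1P_2² = 50 < 37 + 37 = 74, the triangle is acute, so the smallest enclosing circle is the circumcircle.
Circumcentre = (-65/14, -5/14), r² = 1369/98.
Diameter = 2r = 2√(1369/98) ≈ 7.475.

7.475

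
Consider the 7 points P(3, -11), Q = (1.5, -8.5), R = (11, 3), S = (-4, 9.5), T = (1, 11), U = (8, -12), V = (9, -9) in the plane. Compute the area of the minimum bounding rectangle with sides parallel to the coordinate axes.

345

x ranges over [-4, 11], width 15.
y ranges over [-12, 11], height 23.
Area = 15 × 23 = 345.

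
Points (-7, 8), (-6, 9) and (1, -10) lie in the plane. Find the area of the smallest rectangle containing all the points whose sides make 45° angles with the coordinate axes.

156

In coordinates u = x + y, v = x − y the rectangle is axis-aligned; the map (x,y)→(u,v) scales areas by 2.
u-values: 1, 3, -9; range = 3 − (-9) = 12.
v-values: -15, -15, 11; range = 11 − (-15) = 26.
Area = (12 × 26) / 2 = 156.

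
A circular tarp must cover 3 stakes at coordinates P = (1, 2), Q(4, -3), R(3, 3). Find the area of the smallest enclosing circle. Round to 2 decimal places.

Side lengths²: PQ² = 34, PR² = 5, QR² = 37.
Since QR² = 37 < 34 + 5 = 39, the triangle is acute, so the smallest enclosing circle is the circumcircle.
Circumcentre = (85/26, -1/26), r² = 3145/338.
Area = π·r² = π·3145/338 ≈ 29.23.

29.23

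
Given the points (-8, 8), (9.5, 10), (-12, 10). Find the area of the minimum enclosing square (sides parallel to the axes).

The bounding box has width 21.5 and height 2.
An axis-aligned square enclosing the set must have side ≥ max(width, height).
So the minimum side is max(21.5, 2) = 21.5.
Area = 21.5² = 462.25.

462.25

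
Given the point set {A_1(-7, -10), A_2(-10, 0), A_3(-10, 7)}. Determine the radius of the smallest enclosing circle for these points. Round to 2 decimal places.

8.63

Side lengths²: A_1A_2² = 109, A_1A_3² = 298, A_2A_3² = 49.
Since A_1A_3² = 298 ≥ 109 + 49 = 158, the angle opposite A_1A_3 is not acute, so the smallest enclosing circle has A_1A_3 as diameter.
Centre = midpoint of A_1A_3 = (-8.5, -1.5), r² = 298/4 = 74.5.
r = √(74.5) ≈ 8.63.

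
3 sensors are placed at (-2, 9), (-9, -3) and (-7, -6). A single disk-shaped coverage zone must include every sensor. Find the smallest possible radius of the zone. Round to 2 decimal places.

Call the three points A, B, C in the order given.
Side lengths²: AB² = 193, AC² = 250, BC² = 13.
Since AC² = 250 ≥ 193 + 13 = 206, the angle opposite AC is not acute, so the smallest enclosing circle has AC as diameter.
Centre = midpoint of AC = (-4.5, 1.5), r² = 250/4 = 62.5.
r = √(62.5) ≈ 7.91.

7.91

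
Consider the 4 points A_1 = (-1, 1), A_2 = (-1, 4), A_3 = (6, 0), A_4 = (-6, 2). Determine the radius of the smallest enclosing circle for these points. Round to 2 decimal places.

6.08

The farthest pair is A_3–A_4 with squared distance 148. The circle on this segment as diameter has centre (0, 1) and r² = 148/4 = 37.
Check A_1: distance² to centre = 1 ≤ 37, so it lies inside.
All remaining points lie in this disk, and no smaller disk contains both endpoints, so this is the minimum enclosing circle.
r = √37 ≈ 6.08.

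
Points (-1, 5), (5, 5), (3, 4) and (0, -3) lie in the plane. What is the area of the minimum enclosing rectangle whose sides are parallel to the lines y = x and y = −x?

58.5

In coordinates u = x + y, v = x − y the rectangle is axis-aligned; the map (x,y)→(u,v) scales areas by 2.
u-values: 4, 10, 7, -3; range = 10 − (-3) = 13.
v-values: -6, 0, -1, 3; range = 3 − (-6) = 9.
Area = (13 × 9) / 2 = 58.5.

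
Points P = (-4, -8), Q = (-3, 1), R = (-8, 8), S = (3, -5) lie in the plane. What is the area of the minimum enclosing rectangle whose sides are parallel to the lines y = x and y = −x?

In coordinates u = x + y, v = x − y the rectangle is axis-aligned; the map (x,y)→(u,v) scales areas by 2.
u-values: -12, -2, 0, -2; range = 0 − (-12) = 12.
v-values: 4, -4, -16, 8; range = 8 − (-16) = 24.
Area = (12 × 24) / 2 = 144.

144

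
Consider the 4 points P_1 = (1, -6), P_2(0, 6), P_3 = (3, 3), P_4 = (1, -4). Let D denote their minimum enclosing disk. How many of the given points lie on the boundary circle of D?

By Welzl's lemma the MEC is supported by two points (diametrically opposite) or three points (on a circumcircle).
The farthest pair is P_1–P_2 with squared distance 145. The circle on this segment as diameter has centre (0.5, 0) and r² = 145/4 = 36.25.
Check P_3: distance² to centre = 15.25 ≤ 36.25, so it lies inside.
All remaining points lie in this disk, and no smaller disk contains both endpoints, so this is the minimum enclosing circle.
The points at distance exactly r from the centre are P_1, P_2 — 2 points.

2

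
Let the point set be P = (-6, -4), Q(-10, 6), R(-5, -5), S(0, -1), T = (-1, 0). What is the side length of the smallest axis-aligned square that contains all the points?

The bounding box has width 10 and height 11.
An axis-aligned square enclosing the set must have side ≥ max(width, height).
So the minimum side is max(10, 11) = 11.

11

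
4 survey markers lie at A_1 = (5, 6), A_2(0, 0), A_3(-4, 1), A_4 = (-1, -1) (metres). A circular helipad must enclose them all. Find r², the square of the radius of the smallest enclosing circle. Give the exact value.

The farthest pair is A_1–A_3 with squared distance 106. The circle on this segment as diameter has centre (0.5, 3.5) and r² = 106/4 = 26.5.
Check A_2: distance² to centre = 12.5 ≤ 26.5, so it lies inside.
All remaining points lie in this disk, and no smaller disk contains both endpoints, so this is the minimum enclosing circle.

26.5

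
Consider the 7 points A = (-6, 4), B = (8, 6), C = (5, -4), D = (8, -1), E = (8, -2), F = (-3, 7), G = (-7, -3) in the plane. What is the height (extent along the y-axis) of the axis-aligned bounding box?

11

max y = 7, min y = -4, so height = 11.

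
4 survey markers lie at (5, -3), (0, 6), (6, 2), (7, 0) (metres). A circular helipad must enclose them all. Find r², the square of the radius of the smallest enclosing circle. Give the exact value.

26.5

A smallest enclosing disk is always determined by at most three of the input points on its boundary.
The farthest pair is (5, -3)–(0, 6) with squared distance 106. The circle on this segment as diameter has centre (2.5, 1.5) and r² = 106/4 = 26.5.
Check (6, 2): distance² to centre = 12.5 ≤ 26.5, so it lies inside.
All remaining points lie in this disk, and no smaller disk contains both endpoints, so this is the minimum enclosing circle.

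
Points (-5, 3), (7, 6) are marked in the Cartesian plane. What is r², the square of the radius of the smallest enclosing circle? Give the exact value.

38.25

The smallest circle enclosing two points has them as diameter endpoints.
Centre = midpoint = (1, 4.5); r² = |(-5, 3)−(7, 6)|²/4 = 153/4 = 38.25.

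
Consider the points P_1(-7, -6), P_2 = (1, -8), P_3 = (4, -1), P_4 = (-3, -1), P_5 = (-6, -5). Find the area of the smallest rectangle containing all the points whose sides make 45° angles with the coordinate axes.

88

In coordinates u = x + y, v = x − y the rectangle is axis-aligned; the map (x,y)→(u,v) scales areas by 2.
u-values: -13, -7, 3, -4, -11; range = 3 − (-13) = 16.
v-values: -1, 9, 5, -2, -1; range = 9 − (-2) = 11.
Area = (16 × 11) / 2 = 88.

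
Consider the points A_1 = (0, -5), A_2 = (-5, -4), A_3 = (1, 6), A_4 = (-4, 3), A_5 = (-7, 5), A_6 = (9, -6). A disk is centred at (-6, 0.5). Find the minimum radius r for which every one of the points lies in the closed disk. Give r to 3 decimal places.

16.348

The required radius is the distance from (-6, 0.5) to the farthest point.
Squared distances: 66.25, 21.25, 79.25, 10.25, 21.25, 267.25.
Maximum is 267.25, attained at A_6.
r = √(267.25) ≈ 16.348.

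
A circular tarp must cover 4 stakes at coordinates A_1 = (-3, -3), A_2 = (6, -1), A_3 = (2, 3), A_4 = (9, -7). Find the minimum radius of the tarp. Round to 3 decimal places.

6.554

The minimum enclosing circle is determined by three boundary points: A_1, A_3, A_4.
Their circumcentre is (163/46, -155/46) with r² = 45445/1058.
The farthest remaining point A_2 is at distance² 12325/1058 ≤ 45445/1058.
r = √(45445/1058) ≈ 6.554.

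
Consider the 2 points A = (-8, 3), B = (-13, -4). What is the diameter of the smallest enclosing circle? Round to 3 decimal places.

8.602

The smallest circle enclosing two points has them as diameter endpoints.
Centre = midpoint = (-10.5, -0.5); r² = |AB|²/4 = 74/4 = 18.5.
Diameter = 2r = 2√(18.5) ≈ 8.602.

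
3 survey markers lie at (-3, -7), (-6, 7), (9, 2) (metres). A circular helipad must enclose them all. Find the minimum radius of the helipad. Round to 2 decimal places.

Call the three points A, B, C in the order given.
Side lengths²: AB² = 205, AC² = 225, BC² = 250.
Since BC² = 250 < 225 + 205 = 430, the triangle is acute, so the smallest enclosing circle is the circumcircle.
Circumcentre = (9/26, 27/26), r² = 25625/338.
r = √(25625/338) ≈ 8.71.

8.71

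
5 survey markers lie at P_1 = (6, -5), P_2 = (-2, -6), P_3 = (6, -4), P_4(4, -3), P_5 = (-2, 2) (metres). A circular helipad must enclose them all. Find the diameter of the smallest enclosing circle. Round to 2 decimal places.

By Welzl's lemma the MEC is supported by two points (diametrically opposite) or three points (on a circumcircle).
The minimum enclosing circle is determined by three boundary points: P_1, P_2, P_5.
Their circumcentre is (1.5625, -2) with r² = 28.69140625.
The farthest remaining point P_3 is at distance² 23.69140625 ≤ 28.69140625.
Diameter = 2r = 2√(28.69140625) ≈ 10.71.

10.71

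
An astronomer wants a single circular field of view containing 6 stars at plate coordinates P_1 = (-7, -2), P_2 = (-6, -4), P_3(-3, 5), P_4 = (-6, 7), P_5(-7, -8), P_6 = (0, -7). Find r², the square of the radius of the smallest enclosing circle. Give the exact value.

The minimum enclosing circle of a finite set is fixed by two of the points (as a diameter) or three (as a circumcircle).
The minimum enclosing circle is determined by three boundary points: P_4, P_5, P_6.
Their circumcentre is (-233/52, -33/52) with r² = 81925/1352.
The farthest remaining point P_3 is at distance² 45889/1352 ≤ 81925/1352.

81925/1352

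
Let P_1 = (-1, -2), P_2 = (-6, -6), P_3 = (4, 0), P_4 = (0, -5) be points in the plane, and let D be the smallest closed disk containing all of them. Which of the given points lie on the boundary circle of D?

P_2, P_3

The minimum enclosing circle of a finite set is fixed by two of the points (as a diameter) or three (as a circumcircle).
The farthest pair is P_2–P_3 with squared distance 136. The circle on this segment as diameter has centre (-1, -3) and r² = 136/4 = 34.
Check P_1: distance² to centre = 1 ≤ 34, so it lies inside.
All remaining points lie in this disk, and no smaller disk contains both endpoints, so this is the minimum enclosing circle.
The points at distance exactly r from the centre are P_2, P_3 — 2 points.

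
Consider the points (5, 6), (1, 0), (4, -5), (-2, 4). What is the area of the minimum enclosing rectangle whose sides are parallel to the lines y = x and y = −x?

90

In coordinates u = x + y, v = x − y the rectangle is axis-aligned; the map (x,y)→(u,v) scales areas by 2.
u-values: 11, 1, -1, 2; range = 11 − (-1) = 12.
v-values: -1, 1, 9, -6; range = 9 − (-6) = 15.
Area = (12 × 15) / 2 = 90.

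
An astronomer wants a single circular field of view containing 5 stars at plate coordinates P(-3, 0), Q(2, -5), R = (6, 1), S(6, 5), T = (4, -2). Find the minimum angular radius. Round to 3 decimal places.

The minimum enclosing circle is determined by three boundary points: P, Q, S.
Their circumcentre is (18/7, 4/7) with r² = 1537/49.
The farthest remaining point R is at distance² 585/49 ≤ 1537/49.
r = √(1537/49) ≈ 5.601.

5.601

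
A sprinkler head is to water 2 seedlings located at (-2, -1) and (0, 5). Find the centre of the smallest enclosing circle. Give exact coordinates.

The smallest circle enclosing two points has them as diameter endpoints.
Centre = midpoint = (-1, 2); r² = |(-2, -1)−(0, 5)|²/4 = 40/4 = 10.
Centre = (-1, 2).

(-1, 2)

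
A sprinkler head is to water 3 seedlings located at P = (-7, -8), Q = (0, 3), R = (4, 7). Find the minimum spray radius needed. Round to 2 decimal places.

Side lengths²: PQ² = 170, PR² = 346, QR² = 32.
Since PR² = 346 ≥ 170 + 32 = 202, the angle opposite PR is not acute, so the smallest enclosing circle has PR as diameter.
Centre = midpoint of PR = (-1.5, -0.5), r² = 346/4 = 86.5.
r = √(86.5) ≈ 9.30.

9.30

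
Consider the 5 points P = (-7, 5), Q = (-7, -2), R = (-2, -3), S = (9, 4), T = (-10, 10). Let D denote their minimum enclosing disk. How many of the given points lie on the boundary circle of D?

3

The minimum enclosing circle of a finite set is fixed by two of the points (as a diameter) or three (as a circumcircle).
The minimum enclosing circle is determined by three boundary points: Q, S, T.
Their circumcentre is (-59/70, 207/35) with r² = 492677/4900.
The farthest remaining point R is at distance² 395937/4900 ≤ 492677/4900.
The points at distance exactly r from the centre are Q, S, T — 3 points.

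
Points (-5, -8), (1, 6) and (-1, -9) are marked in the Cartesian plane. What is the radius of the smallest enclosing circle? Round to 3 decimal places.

7.664

Call the three points A, B, C in the order given.
Side lengths²: AB² = 232, AC² = 17, BC² = 229.
Since AB² = 232 < 229 + 17 = 246, the triangle is acute, so the smallest enclosing circle is the circumcircle.
Circumcentre = (-75/62, -83/62), r² = 112897/1922.
r = √(112897/1922) ≈ 7.664.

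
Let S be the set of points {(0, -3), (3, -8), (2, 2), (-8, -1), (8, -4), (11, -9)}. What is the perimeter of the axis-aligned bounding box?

60

Width = max x − min x = 11 − (-8) = 19.
Height = max y − min y = 2 − (-9) = 11.
Perimeter = 2(19 + 11) = 60.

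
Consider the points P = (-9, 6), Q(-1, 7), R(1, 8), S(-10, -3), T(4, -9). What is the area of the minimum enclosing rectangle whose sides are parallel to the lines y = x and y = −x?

308

In coordinates u = x + y, v = x − y the rectangle is axis-aligned; the map (x,y)→(u,v) scales areas by 2.
u-values: -3, 6, 9, -13, -5; range = 9 − (-13) = 22.
v-values: -15, -8, -7, -7, 13; range = 13 − (-15) = 28.
Area = (22 × 28) / 2 = 308.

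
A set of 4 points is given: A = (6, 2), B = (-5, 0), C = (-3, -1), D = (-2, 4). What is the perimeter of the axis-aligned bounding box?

32

Width = max x − min x = 6 − (-5) = 11.
Height = max y − min y = 4 − (-1) = 5.
Perimeter = 2(11 + 5) = 32.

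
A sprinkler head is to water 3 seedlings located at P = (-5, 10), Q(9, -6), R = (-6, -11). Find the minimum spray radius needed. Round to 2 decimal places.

11.40

Side lengths²: PQ² = 452, PR² = 442, QR² = 250.
Since PQ² = 452 < 442 + 250 = 692, the triangle is acute, so the smallest enclosing circle is the circumcircle.
Circumcentre = (-34/31, -22/31), r² = 124865/961.
r = √(124865/961) ≈ 11.40.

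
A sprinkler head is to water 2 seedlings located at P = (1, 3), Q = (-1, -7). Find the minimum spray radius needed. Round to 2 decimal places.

The smallest circle enclosing two points has them as diameter endpoints.
Centre = midpoint = (0, -2); r² = |PQ|²/4 = 104/4 = 26.
r = √26 ≈ 5.10.

5.10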